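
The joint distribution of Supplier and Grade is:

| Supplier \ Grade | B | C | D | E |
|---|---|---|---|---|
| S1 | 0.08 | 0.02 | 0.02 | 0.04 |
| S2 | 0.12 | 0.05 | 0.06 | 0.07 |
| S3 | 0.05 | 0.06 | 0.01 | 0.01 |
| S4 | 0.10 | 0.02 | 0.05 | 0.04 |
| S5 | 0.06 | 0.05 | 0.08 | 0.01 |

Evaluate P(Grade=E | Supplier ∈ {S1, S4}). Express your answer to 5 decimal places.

0.21622

P(Supplier=S1) = 0.08 + 0.02 + 0.02 + 0.04 = 0.16.
P(Supplier=S4) = 0.10 + 0.02 + 0.05 + 0.04 = 0.21.
P(Supplier ∈ {S1, S4}) = 0.16 + 0.21 = 0.37; P(Grade=E, Supplier ∈ {S1, S4}) = 0.04 + 0.04 = 0.08.
P(Grade=E | Supplier ∈ {S1, S4}) = 0.08/0.37 = 0.21622.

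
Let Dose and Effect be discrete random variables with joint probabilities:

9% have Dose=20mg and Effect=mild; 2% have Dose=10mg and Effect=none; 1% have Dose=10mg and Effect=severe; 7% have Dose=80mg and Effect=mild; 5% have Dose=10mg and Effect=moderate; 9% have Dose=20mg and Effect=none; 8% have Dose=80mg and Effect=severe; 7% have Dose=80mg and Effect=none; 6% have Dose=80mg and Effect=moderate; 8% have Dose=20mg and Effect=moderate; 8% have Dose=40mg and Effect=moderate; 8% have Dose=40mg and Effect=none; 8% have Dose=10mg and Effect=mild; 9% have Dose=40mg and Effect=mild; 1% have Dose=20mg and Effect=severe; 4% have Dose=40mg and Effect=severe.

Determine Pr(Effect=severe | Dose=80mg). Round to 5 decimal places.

0.28571

P(Dose=80mg) = 0.07 + 0.07 + 0.06 + 0.08 = 0.28.
P(Effect=severe | Dose=80mg) = 0.08/0.28 = 0.28571.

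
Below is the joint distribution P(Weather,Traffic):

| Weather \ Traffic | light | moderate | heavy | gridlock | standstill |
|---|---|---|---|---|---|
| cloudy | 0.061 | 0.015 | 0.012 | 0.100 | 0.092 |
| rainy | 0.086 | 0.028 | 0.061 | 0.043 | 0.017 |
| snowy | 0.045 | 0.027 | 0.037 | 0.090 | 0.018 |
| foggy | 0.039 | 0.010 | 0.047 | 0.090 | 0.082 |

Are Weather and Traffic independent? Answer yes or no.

no

P(Weather=cloudy) = 0.280 and P(Traffic=standstill) = 0.209, so their product is 0.05852, but P(Weather=cloudy, Traffic=standstill) = 0.092. Since these differ, Weather and Traffic are not independent.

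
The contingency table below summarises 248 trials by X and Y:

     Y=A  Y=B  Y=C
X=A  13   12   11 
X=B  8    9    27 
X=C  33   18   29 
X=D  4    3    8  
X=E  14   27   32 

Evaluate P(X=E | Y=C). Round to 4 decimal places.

0.2991

Total with Y=C: 11 + 27 + 29 + 8 + 32 = 107.
P(X=E | Y=C) = 32/107 = 0.2991.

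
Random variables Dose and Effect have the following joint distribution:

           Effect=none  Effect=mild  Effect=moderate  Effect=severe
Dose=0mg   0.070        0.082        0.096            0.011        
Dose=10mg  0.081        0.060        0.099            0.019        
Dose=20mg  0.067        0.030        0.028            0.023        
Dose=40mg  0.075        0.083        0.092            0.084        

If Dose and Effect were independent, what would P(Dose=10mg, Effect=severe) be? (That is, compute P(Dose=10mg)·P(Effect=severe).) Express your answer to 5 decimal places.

0.03548

P(Dose=10mg) = 0.081 + 0.060 + 0.099 + 0.019 = 0.259.
P(Effect=severe) = 0.011 + 0.019 + 0.023 + 0.084 = 0.137.
Product: 0.259 × 0.137 = 0.03548.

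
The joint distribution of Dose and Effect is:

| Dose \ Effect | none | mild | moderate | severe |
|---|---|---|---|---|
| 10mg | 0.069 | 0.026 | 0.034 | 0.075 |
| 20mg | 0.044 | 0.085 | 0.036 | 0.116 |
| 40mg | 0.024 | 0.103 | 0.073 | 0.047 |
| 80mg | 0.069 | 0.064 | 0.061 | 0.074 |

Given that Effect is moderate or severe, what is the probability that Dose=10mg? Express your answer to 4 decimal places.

0.2112

P(Effect=moderate) = 0.034 + 0.036 + 0.073 + 0.061 = 0.204.
P(Effect=severe) = 0.075 + 0.116 + 0.047 + 0.074 = 0.312.
P(Effect ∈ {moderate, severe}) = 0.204 + 0.312 = 0.516; P(Dose=10mg, Effect ∈ {moderate, severe}) = 0.034 + 0.075 = 0.109.
P(Dose=10mg | Effect ∈ {moderate, severe}) = 0.109/0.516 = 0.2112.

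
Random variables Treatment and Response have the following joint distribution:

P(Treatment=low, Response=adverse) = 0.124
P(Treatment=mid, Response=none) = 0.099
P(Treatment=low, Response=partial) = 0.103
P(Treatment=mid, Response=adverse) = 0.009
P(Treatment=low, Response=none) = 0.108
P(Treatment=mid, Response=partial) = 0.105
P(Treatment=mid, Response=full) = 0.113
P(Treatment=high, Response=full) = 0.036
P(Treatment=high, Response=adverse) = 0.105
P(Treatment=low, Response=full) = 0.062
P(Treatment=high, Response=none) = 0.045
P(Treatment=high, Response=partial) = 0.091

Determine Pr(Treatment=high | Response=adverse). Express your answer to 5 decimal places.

P(Response=adverse) = 0.124 + 0.009 + 0.105 = 0.238.
P(Treatment=high | Response=adverse) = 0.105/0.238 = 0.44118.

0.44118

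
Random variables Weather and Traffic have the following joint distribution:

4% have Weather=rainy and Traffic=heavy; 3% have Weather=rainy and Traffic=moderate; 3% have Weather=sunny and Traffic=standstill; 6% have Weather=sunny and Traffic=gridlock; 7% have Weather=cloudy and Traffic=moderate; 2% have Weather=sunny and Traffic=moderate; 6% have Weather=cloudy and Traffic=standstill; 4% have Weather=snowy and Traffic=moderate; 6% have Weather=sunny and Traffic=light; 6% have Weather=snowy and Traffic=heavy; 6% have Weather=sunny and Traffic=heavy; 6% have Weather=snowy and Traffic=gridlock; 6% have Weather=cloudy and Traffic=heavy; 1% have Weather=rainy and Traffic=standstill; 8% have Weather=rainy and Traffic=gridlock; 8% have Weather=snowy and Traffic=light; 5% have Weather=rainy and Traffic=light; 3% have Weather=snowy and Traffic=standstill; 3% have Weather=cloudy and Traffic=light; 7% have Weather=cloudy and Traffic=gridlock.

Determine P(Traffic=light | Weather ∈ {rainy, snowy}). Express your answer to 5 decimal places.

0.27083

P(Weather=rainy) = 0.05 + 0.03 + 0.04 + 0.08 + 0.01 = 0.21.
P(Weather=snowy) = 0.08 + 0.04 + 0.06 + 0.06 + 0.03 = 0.27.
P(Weather ∈ {rainy, snowy}) = 0.21 + 0.27 = 0.48; P(Traffic=light, Weather ∈ {rainy, snowy}) = 0.05 + 0.08 = 0.13.
P(Traffic=light | Weather ∈ {rainy, snowy}) = 0.13/0.48 = 0.27083.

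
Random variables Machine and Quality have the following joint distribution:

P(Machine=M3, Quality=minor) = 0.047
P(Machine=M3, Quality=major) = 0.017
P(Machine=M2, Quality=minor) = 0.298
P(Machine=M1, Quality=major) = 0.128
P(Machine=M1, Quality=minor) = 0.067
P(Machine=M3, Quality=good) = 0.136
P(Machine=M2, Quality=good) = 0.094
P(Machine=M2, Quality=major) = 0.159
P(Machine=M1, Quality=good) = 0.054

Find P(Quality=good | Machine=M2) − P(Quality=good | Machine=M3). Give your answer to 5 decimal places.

P(Machine=M2) = 0.094 + 0.298 + 0.159 = 0.551; P(Quality=good | Machine=M2) = 0.094/0.551 = 0.170599.
P(Machine=M3) = 0.136 + 0.047 + 0.017 = 0.200; P(Quality=good | Machine=M3) = 0.136/0.200 = 0.680000.
Difference = -0.50940.

-0.50940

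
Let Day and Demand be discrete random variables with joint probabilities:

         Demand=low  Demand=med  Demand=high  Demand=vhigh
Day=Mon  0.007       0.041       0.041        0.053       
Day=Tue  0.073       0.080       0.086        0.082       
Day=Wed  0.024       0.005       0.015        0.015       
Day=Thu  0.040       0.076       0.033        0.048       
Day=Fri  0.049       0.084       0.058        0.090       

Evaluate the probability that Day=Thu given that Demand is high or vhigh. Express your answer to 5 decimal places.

0.15547

P(Demand=high) = 0.041 + 0.086 + 0.015 + 0.033 + 0.058 = 0.233.
P(Demand=vhigh) = 0.053 + 0.082 + 0.015 + 0.048 + 0.090 = 0.288.
P(Demand ∈ {high, vhigh}) = 0.233 + 0.288 = 0.521; P(Day=Thu, Demand ∈ {high, vhigh}) = 0.033 + 0.048 = 0.081.
P(Day=Thu | Demand ∈ {high, vhigh}) = 0.081/0.521 = 0.15547.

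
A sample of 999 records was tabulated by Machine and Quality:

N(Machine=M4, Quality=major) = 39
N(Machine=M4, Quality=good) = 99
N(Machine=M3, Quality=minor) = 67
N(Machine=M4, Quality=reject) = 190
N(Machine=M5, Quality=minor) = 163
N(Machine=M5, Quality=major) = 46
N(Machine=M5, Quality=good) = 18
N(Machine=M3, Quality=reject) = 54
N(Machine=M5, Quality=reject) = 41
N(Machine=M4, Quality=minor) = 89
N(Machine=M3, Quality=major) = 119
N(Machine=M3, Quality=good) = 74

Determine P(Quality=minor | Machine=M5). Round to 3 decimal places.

0.608

Total with Machine=M5: 18 + 163 + 46 + 41 = 268.
P(Quality=minor | Machine=M5) = 163/268 = 0.608.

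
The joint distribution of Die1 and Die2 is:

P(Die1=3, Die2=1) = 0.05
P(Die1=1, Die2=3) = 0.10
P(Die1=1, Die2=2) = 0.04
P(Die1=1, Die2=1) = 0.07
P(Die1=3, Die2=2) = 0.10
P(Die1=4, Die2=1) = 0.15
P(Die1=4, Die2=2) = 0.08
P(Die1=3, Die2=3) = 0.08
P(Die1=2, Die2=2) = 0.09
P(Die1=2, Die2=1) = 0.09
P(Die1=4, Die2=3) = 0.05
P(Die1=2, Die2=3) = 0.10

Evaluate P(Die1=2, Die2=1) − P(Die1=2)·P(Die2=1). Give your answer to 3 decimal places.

P(Die1=2) = 0.09 + 0.09 + 0.10 = 0.28.
P(Die2=1) = 0.07 + 0.09 + 0.05 + 0.15 = 0.36.
P(Die1=2, Die2=1) − P(Die1=2)P(Die2=1) = 0.09 − 0.28×0.36 = -0.011.

-0.011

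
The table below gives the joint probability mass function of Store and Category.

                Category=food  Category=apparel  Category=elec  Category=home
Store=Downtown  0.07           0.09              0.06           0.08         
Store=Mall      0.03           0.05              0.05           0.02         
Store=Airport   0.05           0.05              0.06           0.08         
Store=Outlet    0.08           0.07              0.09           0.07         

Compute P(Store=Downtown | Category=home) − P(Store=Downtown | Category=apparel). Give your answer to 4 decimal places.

-0.0262

P(Category=home) = 0.08 + 0.02 + 0.08 + 0.07 = 0.25; P(Store=Downtown | Category=home) = 0.08/0.25 = 0.32000.
P(Category=apparel) = 0.09 + 0.05 + 0.05 + 0.07 = 0.26; P(Store=Downtown | Category=apparel) = 0.09/0.26 = 0.34615.
Difference = -0.0262.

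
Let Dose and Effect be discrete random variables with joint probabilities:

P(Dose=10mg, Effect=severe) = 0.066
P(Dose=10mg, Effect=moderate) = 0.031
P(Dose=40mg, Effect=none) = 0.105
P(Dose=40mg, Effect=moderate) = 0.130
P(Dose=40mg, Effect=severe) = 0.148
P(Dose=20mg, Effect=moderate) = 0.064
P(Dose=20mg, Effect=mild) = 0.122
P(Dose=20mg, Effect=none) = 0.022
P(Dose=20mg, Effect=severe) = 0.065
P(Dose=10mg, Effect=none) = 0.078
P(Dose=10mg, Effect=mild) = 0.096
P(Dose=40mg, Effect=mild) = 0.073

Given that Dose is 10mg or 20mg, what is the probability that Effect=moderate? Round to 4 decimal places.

P(Dose=10mg) = 0.078 + 0.096 + 0.031 + 0.066 = 0.271.
P(Dose=20mg) = 0.022 + 0.122 + 0.064 + 0.065 = 0.273.
P(Dose ∈ {10mg, 20mg}) = 0.271 + 0.273 = 0.544; P(Effect=moderate, Dose ∈ {10mg, 20mg}) = 0.031 + 0.064 = 0.095.
P(Effect=moderate | Dose ∈ {10mg, 20mg}) = 0.095/0.544 = 0.1746.

0.1746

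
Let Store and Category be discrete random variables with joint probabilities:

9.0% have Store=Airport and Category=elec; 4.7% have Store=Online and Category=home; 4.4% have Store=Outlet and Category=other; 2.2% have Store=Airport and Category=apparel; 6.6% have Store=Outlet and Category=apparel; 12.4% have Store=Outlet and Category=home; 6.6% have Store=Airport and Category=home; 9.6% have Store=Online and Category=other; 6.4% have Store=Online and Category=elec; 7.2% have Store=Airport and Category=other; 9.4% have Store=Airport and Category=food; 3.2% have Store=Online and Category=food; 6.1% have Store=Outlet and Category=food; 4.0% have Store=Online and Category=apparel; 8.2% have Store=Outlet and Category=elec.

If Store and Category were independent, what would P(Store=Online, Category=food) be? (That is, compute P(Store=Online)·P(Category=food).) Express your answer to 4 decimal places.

P(Store=Online) = 0.032 + 0.040 + 0.064 + 0.047 + 0.096 = 0.279.
P(Category=food) = 0.094 + 0.061 + 0.032 = 0.187.
Product: 0.279 × 0.187 = 0.0522.

0.0522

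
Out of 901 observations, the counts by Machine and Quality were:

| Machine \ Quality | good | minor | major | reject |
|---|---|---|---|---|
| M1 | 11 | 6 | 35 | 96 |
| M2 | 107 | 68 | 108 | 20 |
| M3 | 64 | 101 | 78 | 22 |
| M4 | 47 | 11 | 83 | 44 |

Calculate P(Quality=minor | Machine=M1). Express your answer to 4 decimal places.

Total with Machine=M1: 11 + 6 + 35 + 96 = 148.
P(Quality=minor | Machine=M1) = 6/148 = 0.0405.

0.0405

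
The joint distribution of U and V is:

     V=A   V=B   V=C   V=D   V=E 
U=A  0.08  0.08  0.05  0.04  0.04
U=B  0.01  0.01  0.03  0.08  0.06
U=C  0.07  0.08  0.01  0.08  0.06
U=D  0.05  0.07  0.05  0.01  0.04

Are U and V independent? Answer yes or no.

no

P(U=B) = 0.19 and P(V=D) = 0.21, so their product is 0.0399, but P(U=B, V=D) = 0.08. Since these differ, U and V are not independent.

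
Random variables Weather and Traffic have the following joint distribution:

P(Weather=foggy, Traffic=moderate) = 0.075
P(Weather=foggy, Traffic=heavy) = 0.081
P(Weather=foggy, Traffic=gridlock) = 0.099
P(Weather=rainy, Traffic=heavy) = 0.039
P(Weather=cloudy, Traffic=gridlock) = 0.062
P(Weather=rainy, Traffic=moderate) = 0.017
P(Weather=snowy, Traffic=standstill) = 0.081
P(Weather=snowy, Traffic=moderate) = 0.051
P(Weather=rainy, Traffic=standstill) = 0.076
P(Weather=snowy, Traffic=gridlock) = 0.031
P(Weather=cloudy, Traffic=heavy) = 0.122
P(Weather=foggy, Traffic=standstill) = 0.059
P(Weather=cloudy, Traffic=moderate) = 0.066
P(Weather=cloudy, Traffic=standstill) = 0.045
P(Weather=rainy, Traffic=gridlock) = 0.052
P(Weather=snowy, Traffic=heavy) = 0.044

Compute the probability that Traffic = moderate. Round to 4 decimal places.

P(Traffic=moderate) = 0.066 + 0.017 + 0.051 + 0.075 = 0.209.

0.2090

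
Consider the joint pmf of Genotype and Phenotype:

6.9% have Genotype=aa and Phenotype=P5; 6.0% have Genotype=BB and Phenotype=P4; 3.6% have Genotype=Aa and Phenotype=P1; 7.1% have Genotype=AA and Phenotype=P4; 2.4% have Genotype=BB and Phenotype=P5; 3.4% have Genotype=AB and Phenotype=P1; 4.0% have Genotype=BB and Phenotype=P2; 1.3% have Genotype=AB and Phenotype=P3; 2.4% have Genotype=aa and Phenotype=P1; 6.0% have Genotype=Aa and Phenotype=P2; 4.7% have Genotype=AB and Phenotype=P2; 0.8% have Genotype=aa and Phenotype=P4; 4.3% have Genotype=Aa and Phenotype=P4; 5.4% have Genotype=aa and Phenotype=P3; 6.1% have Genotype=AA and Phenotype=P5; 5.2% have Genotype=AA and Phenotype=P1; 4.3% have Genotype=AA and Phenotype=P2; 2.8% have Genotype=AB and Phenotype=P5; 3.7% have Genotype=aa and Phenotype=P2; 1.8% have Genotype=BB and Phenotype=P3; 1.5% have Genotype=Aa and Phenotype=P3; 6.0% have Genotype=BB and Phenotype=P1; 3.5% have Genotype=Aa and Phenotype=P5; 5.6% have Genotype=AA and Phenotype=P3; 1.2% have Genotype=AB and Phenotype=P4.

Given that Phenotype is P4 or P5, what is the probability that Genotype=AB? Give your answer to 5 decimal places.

0.09732

P(Phenotype=P4) = 0.071 + 0.043 + 0.008 + 0.012 + 0.060 = 0.194.
P(Phenotype=P5) = 0.061 + 0.035 + 0.069 + 0.028 + 0.024 = 0.217.
P(Phenotype ∈ {P4, P5}) = 0.194 + 0.217 = 0.411; P(Genotype=AB, Phenotype ∈ {P4, P5}) = 0.012 + 0.028 = 0.040.
P(Genotype=AB | Phenotype ∈ {P4, P5}) = 0.040/0.411 = 0.09732.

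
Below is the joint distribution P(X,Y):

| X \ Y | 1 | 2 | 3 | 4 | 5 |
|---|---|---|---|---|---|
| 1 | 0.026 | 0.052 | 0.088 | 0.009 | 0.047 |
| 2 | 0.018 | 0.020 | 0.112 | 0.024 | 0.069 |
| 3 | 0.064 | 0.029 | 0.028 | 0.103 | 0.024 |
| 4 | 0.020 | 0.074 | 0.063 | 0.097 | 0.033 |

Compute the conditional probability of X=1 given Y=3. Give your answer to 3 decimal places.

0.302

P(Y=3) = 0.088 + 0.112 + 0.028 + 0.063 = 0.291.
P(X=1 | Y=3) = 0.088/0.291 = 0.302.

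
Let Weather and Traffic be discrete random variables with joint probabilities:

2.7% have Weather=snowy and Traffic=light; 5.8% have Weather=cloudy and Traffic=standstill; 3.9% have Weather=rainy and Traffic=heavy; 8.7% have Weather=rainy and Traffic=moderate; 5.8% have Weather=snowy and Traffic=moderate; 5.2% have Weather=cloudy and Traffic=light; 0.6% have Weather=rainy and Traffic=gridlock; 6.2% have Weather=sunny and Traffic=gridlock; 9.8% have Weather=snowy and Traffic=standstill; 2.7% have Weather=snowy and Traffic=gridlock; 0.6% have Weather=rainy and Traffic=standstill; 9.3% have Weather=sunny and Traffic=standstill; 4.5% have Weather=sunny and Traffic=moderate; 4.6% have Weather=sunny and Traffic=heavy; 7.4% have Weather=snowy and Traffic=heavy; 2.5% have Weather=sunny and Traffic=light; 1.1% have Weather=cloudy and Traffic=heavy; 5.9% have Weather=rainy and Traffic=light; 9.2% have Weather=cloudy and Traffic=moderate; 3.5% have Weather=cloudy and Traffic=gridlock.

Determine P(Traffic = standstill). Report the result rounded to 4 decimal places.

P(Traffic=standstill) = 0.093 + 0.058 + 0.006 + 0.098 = 0.255.

0.2550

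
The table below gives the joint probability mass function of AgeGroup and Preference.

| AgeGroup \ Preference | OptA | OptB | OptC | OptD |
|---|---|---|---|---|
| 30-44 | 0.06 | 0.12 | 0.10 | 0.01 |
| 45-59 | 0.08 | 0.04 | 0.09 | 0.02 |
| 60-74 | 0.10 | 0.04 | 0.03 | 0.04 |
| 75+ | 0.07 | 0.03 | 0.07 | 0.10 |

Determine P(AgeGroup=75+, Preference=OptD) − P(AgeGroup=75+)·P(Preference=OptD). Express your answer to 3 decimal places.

0.054

P(AgeGroup=75+) = 0.07 + 0.03 + 0.07 + 0.10 = 0.27.
P(Preference=OptD) = 0.01 + 0.02 + 0.04 + 0.10 = 0.17.
P(AgeGroup=75+, Preference=OptD) − P(AgeGroup=75+)P(Preference=OptD) = 0.10 − 0.27×0.17 = 0.054.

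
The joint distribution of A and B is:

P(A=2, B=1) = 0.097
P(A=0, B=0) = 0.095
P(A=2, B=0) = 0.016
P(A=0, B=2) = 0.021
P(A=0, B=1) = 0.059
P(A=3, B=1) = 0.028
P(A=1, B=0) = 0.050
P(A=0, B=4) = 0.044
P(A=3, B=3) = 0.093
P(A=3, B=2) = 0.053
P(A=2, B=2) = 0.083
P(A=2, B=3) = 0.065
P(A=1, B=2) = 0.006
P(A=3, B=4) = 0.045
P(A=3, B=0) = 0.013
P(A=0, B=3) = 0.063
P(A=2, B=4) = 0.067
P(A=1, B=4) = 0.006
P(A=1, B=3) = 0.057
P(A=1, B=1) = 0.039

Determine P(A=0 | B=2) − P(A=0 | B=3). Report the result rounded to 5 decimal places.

P(B=2) = 0.021 + 0.006 + 0.083 + 0.053 = 0.163; P(A=0 | B=2) = 0.021/0.163 = 0.128834.
P(B=3) = 0.063 + 0.057 + 0.065 + 0.093 = 0.278; P(A=0 | B=3) = 0.063/0.278 = 0.226619.
Difference = -0.09778.

-0.09778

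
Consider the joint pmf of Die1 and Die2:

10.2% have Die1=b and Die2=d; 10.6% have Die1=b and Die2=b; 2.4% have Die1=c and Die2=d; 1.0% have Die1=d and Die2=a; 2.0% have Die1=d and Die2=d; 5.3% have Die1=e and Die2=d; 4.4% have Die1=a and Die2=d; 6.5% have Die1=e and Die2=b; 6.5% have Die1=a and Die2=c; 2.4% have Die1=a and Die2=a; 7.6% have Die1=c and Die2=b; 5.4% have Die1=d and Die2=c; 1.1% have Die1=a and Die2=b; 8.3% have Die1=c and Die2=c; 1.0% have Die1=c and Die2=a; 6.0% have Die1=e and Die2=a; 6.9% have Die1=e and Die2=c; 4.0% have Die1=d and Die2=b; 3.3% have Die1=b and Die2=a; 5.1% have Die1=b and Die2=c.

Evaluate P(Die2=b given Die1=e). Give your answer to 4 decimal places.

0.2632

P(Die1=e) = 0.060 + 0.065 + 0.069 + 0.053 = 0.247.
P(Die2=b | Die1=e) = 0.065/0.247 = 0.2632.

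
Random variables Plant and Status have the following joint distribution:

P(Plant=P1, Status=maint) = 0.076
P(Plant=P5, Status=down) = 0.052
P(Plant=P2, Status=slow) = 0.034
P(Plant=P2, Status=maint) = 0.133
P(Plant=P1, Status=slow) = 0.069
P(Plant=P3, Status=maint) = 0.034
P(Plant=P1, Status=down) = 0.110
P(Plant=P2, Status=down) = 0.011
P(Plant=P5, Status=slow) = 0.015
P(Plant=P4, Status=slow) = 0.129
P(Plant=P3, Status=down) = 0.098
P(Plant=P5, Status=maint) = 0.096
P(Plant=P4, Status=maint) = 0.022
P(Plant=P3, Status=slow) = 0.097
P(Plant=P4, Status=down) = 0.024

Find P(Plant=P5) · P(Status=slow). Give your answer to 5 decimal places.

0.05607

P(Plant=P5) = 0.015 + 0.052 + 0.096 = 0.163.
P(Status=slow) = 0.069 + 0.034 + 0.097 + 0.129 + 0.015 = 0.344.
Product: 0.163 × 0.344 = 0.05607.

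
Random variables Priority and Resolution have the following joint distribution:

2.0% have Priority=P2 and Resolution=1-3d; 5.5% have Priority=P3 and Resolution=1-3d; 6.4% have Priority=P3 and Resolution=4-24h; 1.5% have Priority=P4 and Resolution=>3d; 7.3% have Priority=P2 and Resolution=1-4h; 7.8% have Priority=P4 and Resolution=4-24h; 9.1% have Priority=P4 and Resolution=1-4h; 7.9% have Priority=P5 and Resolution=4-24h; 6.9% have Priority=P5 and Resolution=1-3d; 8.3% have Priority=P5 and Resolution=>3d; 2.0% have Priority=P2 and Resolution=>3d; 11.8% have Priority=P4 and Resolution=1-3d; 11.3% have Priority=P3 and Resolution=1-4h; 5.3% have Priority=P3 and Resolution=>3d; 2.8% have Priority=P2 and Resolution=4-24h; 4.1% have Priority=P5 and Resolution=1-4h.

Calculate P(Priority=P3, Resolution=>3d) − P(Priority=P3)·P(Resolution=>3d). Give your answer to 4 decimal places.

P(Priority=P3) = 0.113 + 0.064 + 0.055 + 0.053 = 0.285.
P(Resolution=>3d) = 0.020 + 0.053 + 0.015 + 0.083 = 0.171.
P(Priority=P3, Resolution=>3d) − P(Priority=P3)P(Resolution=>3d) = 0.053 − 0.285×0.171 = 0.0043.

0.0043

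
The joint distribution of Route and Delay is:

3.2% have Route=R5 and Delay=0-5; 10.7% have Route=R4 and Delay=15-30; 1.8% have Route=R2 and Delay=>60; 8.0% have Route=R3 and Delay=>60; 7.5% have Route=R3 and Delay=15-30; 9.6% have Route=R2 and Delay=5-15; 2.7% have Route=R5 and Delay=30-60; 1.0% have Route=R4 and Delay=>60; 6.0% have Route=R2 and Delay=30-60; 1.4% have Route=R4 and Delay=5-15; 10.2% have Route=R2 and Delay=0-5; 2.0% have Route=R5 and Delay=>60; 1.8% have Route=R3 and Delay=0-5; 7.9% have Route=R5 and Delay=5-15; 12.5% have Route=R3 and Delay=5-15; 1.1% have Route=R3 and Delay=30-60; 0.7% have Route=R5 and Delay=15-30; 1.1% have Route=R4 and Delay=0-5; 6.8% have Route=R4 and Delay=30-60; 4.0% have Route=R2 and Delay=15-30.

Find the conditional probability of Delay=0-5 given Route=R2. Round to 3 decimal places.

0.323

P(Route=R2) = 0.102 + 0.096 + 0.040 + 0.060 + 0.018 = 0.316.
P(Delay=0-5 | Route=R2) = 0.102/0.316 = 0.323.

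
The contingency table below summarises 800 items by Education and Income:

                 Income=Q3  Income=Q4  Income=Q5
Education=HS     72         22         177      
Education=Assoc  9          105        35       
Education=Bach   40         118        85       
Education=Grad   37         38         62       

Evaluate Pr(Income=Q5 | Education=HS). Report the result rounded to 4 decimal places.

Total with Education=HS: 72 + 22 + 177 = 271.
P(Income=Q5 | Education=HS) = 177/271 = 0.6531.

0.6531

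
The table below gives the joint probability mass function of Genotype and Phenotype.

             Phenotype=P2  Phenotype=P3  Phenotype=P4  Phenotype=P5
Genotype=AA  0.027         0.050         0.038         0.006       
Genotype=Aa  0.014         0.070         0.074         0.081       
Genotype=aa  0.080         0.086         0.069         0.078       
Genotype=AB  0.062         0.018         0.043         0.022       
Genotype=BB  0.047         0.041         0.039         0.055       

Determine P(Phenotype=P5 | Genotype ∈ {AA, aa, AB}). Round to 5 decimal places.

P(Genotype=AA) = 0.027 + 0.050 + 0.038 + 0.006 = 0.121.
P(Genotype=aa) = 0.080 + 0.086 + 0.069 + 0.078 = 0.313.
P(Genotype=AB) = 0.062 + 0.018 + 0.043 + 0.022 = 0.145.
P(Genotype ∈ {AA, aa, AB}) = 0.121 + 0.313 + 0.145 = 0.579; P(Phenotype=P5, Genotype ∈ {AA, aa, AB}) = 0.006 + 0.078 + 0.022 = 0.106.
P(Phenotype=P5 | Genotype ∈ {AA, aa, AB}) = 0.106/0.579 = 0.18307.

0.18307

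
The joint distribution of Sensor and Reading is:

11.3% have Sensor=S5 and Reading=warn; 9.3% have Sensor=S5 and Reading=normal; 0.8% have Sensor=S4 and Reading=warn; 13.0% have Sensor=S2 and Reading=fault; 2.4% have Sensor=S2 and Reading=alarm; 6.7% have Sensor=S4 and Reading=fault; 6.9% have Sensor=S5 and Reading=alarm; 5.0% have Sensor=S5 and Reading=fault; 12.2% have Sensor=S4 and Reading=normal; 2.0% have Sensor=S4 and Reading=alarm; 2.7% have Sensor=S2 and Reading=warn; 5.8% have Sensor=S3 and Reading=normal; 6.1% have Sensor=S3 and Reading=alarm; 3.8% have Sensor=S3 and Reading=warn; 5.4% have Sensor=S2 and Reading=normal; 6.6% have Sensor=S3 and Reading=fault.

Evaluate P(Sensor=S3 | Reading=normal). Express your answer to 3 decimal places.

P(Reading=normal) = 0.054 + 0.058 + 0.122 + 0.093 = 0.327.
P(Sensor=S3 | Reading=normal) = 0.058/0.327 = 0.177.

0.177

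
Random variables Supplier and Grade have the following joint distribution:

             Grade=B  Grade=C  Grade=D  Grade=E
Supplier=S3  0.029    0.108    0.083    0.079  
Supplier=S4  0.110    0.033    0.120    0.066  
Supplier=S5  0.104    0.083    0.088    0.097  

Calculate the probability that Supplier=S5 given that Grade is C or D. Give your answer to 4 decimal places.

0.3320

P(Grade=C) = 0.108 + 0.033 + 0.083 = 0.224.
P(Grade=D) = 0.083 + 0.120 + 0.088 = 0.291.
P(Grade ∈ {C, D}) = 0.224 + 0.291 = 0.515; P(Supplier=S5, Grade ∈ {C, D}) = 0.083 + 0.088 = 0.171.
P(Supplier=S5 | Grade ∈ {C, D}) = 0.171/0.515 = 0.3320.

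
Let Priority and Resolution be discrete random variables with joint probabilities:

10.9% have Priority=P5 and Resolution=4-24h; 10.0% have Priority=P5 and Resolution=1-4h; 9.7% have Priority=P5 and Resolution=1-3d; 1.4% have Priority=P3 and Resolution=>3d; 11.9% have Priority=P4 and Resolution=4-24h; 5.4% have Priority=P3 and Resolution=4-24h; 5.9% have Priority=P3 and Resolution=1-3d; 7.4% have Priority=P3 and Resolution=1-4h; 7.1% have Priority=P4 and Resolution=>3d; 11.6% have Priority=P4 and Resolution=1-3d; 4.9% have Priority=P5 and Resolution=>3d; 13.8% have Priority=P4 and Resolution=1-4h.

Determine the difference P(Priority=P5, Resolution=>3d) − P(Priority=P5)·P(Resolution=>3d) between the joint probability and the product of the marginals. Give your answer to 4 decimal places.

0.0014

P(Priority=P5) = 0.100 + 0.109 + 0.097 + 0.049 = 0.355.
P(Resolution=>3d) = 0.014 + 0.071 + 0.049 = 0.134.
P(Priority=P5, Resolution=>3d) − P(Priority=P5)P(Resolution=>3d) = 0.049 − 0.355×0.134 = 0.0014.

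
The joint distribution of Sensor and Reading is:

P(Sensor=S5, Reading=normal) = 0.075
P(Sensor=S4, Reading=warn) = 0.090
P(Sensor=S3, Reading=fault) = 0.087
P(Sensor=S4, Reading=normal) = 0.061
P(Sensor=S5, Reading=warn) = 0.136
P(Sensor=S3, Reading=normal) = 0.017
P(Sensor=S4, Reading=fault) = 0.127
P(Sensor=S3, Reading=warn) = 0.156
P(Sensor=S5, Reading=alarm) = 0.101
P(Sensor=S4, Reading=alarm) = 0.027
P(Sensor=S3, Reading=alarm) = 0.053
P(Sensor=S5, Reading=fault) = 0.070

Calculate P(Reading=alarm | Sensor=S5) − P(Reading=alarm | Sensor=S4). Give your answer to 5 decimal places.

0.17587

P(Sensor=S5) = 0.075 + 0.136 + 0.101 + 0.070 = 0.382; P(Reading=alarm | Sensor=S5) = 0.101/0.382 = 0.264398.
P(Sensor=S4) = 0.061 + 0.090 + 0.027 + 0.127 = 0.305; P(Reading=alarm | Sensor=S4) = 0.027/0.305 = 0.088525.
Difference = 0.17587.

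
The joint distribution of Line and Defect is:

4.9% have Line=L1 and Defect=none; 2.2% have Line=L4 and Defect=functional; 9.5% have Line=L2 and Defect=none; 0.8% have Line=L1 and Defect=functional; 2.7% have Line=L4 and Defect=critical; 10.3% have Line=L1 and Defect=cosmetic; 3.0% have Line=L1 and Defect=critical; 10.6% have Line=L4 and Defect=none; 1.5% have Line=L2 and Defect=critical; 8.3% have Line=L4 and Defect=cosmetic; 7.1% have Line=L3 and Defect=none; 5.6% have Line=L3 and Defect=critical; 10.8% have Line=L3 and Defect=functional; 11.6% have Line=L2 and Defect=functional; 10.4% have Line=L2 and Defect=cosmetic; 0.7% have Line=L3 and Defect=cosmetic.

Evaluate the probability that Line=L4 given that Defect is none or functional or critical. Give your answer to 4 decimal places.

P(Defect=none) = 0.049 + 0.095 + 0.071 + 0.106 = 0.321.
P(Defect=functional) = 0.008 + 0.116 + 0.108 + 0.022 = 0.254.
P(Defect=critical) = 0.030 + 0.015 + 0.056 + 0.027 = 0.128.
P(Defect ∈ {none, functional, critical}) = 0.321 + 0.254 + 0.128 = 0.703; P(Line=L4, Defect ∈ {none, functional, critical}) = 0.106 + 0.022 + 0.027 = 0.155.
P(Line=L4 | Defect ∈ {none, functional, critical}) = 0.155/0.703 = 0.2205.

0.2205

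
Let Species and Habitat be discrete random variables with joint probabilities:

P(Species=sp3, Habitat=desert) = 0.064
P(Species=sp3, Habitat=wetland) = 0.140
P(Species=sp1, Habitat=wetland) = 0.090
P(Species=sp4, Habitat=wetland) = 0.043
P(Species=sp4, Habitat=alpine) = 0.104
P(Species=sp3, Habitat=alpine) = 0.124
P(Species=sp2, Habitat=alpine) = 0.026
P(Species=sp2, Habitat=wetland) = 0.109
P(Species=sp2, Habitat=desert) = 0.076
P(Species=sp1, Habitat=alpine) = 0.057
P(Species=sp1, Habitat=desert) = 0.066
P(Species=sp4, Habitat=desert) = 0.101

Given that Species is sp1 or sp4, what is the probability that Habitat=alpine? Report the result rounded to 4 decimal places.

P(Species=sp1) = 0.090 + 0.066 + 0.057 = 0.213.
P(Species=sp4) = 0.043 + 0.101 + 0.104 = 0.248.
P(Species ∈ {sp1, sp4}) = 0.213 + 0.248 = 0.461; P(Habitat=alpine, Species ∈ {sp1, sp4}) = 0.057 + 0.104 = 0.161.
P(Habitat=alpine | Species ∈ {sp1, sp4}) = 0.161/0.461 = 0.3492.

0.3492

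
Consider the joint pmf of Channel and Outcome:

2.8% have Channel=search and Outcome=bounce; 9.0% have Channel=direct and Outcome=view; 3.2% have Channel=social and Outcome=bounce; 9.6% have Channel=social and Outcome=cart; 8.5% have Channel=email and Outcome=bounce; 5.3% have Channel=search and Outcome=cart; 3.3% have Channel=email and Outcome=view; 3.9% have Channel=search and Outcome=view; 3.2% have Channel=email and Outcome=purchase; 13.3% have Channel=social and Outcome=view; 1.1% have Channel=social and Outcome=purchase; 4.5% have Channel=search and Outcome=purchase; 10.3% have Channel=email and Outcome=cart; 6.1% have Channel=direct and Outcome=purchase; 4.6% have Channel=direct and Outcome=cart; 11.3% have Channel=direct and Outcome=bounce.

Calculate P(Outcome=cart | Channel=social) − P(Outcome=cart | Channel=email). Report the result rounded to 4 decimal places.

-0.0542

P(Channel=social) = 0.032 + 0.133 + 0.096 + 0.011 = 0.272; P(Outcome=cart | Channel=social) = 0.096/0.272 = 0.35294.
P(Channel=email) = 0.085 + 0.033 + 0.103 + 0.032 = 0.253; P(Outcome=cart | Channel=email) = 0.103/0.253 = 0.40711.
Difference = -0.0542.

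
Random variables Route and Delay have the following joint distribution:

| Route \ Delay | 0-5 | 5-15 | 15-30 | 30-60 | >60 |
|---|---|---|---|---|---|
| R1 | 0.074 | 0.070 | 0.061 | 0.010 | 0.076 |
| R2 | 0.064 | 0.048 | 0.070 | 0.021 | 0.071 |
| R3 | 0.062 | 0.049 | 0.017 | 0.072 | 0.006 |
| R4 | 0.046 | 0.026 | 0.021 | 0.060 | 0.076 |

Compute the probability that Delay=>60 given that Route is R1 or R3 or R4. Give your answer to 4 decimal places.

0.2176

P(Route=R1) = 0.074 + 0.070 + 0.061 + 0.010 + 0.076 = 0.291.
P(Route=R3) = 0.062 + 0.049 + 0.017 + 0.072 + 0.006 = 0.206.
P(Route=R4) = 0.046 + 0.026 + 0.021 + 0.060 + 0.076 = 0.229.
P(Route ∈ {R1, R3, R4}) = 0.291 + 0.206 + 0.229 = 0.726; P(Delay=>60, Route ∈ {R1, R3, R4}) = 0.076 + 0.006 + 0.076 = 0.158.
P(Delay=>60 | Route ∈ {R1, R3, R4}) = 0.158/0.726 = 0.2176.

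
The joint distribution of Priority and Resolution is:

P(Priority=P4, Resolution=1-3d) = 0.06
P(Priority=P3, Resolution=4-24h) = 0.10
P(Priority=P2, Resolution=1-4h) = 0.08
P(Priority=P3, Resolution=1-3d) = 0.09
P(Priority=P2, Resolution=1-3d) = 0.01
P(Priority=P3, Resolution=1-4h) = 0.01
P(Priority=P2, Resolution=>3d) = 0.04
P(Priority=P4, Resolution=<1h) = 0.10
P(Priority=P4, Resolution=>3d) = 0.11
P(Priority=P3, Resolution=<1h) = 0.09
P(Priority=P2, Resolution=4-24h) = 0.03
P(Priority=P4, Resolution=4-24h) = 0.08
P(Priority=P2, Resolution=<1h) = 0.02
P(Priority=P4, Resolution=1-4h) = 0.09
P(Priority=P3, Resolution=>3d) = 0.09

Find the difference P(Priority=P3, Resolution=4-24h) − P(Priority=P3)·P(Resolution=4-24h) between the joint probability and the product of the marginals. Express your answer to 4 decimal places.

0.0202

P(Priority=P3) = 0.09 + 0.01 + 0.10 + 0.09 + 0.09 = 0.38.
P(Resolution=4-24h) = 0.03 + 0.10 + 0.08 = 0.21.
P(Priority=P3, Resolution=4-24h) − P(Priority=P3)P(Resolution=4-24h) = 0.10 − 0.38×0.21 = 0.0202.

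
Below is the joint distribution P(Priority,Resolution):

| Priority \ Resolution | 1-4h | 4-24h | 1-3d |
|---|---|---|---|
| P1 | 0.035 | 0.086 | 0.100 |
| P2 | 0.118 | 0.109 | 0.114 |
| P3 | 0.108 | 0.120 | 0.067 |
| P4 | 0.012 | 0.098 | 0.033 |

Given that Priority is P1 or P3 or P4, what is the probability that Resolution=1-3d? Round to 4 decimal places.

0.3035

P(Priority=P1) = 0.035 + 0.086 + 0.100 = 0.221.
P(Priority=P3) = 0.108 + 0.120 + 0.067 = 0.295.
P(Priority=P4) = 0.012 + 0.098 + 0.033 = 0.143.
P(Priority ∈ {P1, P3, P4}) = 0.221 + 0.295 + 0.143 = 0.659; P(Resolution=1-3d, Priority ∈ {P1, P3, P4}) = 0.100 + 0.067 + 0.033 = 0.200.
P(Resolution=1-3d | Priority ∈ {P1, P3, P4}) = 0.200/0.659 = 0.3035.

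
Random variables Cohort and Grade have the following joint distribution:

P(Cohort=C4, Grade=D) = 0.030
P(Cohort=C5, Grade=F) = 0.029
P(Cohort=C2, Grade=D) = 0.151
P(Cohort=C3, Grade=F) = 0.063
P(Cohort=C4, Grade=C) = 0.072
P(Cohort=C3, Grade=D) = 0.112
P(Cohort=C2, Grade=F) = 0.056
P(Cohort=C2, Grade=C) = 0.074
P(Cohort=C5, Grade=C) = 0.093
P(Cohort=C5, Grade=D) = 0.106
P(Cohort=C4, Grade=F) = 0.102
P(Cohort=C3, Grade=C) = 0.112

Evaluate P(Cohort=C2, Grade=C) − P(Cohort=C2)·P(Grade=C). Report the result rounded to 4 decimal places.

-0.0246

P(Cohort=C2) = 0.074 + 0.151 + 0.056 = 0.281.
P(Grade=C) = 0.074 + 0.112 + 0.072 + 0.093 = 0.351.
P(Cohort=C2, Grade=C) − P(Cohort=C2)P(Grade=C) = 0.074 − 0.281×0.351 = -0.0246.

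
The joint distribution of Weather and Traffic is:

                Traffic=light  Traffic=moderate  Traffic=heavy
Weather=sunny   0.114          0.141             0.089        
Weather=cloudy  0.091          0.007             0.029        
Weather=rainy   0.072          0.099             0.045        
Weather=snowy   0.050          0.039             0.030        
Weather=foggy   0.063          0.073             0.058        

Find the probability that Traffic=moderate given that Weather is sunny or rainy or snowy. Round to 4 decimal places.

P(Weather=sunny) = 0.114 + 0.141 + 0.089 = 0.344.
P(Weather=rainy) = 0.072 + 0.099 + 0.045 = 0.216.
P(Weather=snowy) = 0.050 + 0.039 + 0.030 = 0.119.
P(Weather ∈ {sunny, rainy, snowy}) = 0.344 + 0.216 + 0.119 = 0.679; P(Traffic=moderate, Weather ∈ {sunny, rainy, snowy}) = 0.141 + 0.099 + 0.039 = 0.279.
P(Traffic=moderate | Weather ∈ {sunny, rainy, snowy}) = 0.279/0.679 = 0.4109.

0.4109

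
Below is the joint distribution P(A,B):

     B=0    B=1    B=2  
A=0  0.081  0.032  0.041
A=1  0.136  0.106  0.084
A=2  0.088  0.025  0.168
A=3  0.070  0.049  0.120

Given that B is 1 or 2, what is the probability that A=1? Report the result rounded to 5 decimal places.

0.30400

P(B=1) = 0.032 + 0.106 + 0.025 + 0.049 = 0.212.
P(B=2) = 0.041 + 0.084 + 0.168 + 0.120 = 0.413.
P(B ∈ {1, 2}) = 0.212 + 0.413 = 0.625; P(A=1, B ∈ {1, 2}) = 0.106 + 0.084 = 0.190.
P(A=1 | B ∈ {1, 2}) = 0.190/0.625 = 0.30400.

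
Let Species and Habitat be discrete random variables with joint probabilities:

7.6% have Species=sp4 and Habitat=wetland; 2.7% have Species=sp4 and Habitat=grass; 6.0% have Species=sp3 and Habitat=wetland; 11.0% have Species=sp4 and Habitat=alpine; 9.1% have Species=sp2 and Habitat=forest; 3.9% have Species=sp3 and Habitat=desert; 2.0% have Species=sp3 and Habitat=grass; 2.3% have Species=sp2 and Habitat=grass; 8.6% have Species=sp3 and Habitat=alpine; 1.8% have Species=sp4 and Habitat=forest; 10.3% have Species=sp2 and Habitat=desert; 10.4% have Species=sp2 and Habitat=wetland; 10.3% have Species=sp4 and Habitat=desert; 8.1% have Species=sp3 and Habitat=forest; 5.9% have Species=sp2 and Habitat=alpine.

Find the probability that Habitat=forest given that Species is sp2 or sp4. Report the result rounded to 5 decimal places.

0.15266

P(Species=sp2) = 0.091 + 0.023 + 0.104 + 0.103 + 0.059 = 0.380.
P(Species=sp4) = 0.018 + 0.027 + 0.076 + 0.103 + 0.110 = 0.334.
P(Species ∈ {sp2, sp4}) = 0.380 + 0.334 = 0.714; P(Habitat=forest, Species ∈ {sp2, sp4}) = 0.091 + 0.018 = 0.109.
P(Habitat=forest | Species ∈ {sp2, sp4}) = 0.109/0.714 = 0.15266.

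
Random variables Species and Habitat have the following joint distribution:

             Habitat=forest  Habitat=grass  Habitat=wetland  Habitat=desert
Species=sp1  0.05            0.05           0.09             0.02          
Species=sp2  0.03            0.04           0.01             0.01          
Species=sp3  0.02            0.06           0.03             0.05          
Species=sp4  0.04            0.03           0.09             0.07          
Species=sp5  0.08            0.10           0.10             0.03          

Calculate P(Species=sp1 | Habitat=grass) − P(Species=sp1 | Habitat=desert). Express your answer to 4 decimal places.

0.0675

P(Habitat=grass) = 0.05 + 0.04 + 0.06 + 0.03 + 0.10 = 0.28; P(Species=sp1 | Habitat=grass) = 0.05/0.28 = 0.17857.
P(Habitat=desert) = 0.02 + 0.01 + 0.05 + 0.07 + 0.03 = 0.18; P(Species=sp1 | Habitat=desert) = 0.02/0.18 = 0.11111.
Difference = 0.0675.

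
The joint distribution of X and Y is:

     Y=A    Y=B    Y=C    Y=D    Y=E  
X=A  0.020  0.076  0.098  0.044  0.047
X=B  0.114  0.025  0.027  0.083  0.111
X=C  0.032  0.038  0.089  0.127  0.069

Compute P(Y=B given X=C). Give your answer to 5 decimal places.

P(X=C) = 0.032 + 0.038 + 0.089 + 0.127 + 0.069 = 0.355.
P(Y=B | X=C) = 0.038/0.355 = 0.10704.

0.10704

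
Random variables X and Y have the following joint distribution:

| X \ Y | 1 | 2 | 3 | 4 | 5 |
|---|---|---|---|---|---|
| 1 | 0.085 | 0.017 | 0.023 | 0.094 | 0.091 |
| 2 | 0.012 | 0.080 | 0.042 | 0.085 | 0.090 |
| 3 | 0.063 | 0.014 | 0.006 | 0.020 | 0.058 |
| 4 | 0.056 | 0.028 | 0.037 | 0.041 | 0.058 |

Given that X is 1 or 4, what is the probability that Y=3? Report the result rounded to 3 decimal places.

P(X=1) = 0.085 + 0.017 + 0.023 + 0.094 + 0.091 = 0.310.
P(X=4) = 0.056 + 0.028 + 0.037 + 0.041 + 0.058 = 0.220.
P(X ∈ {1, 4}) = 0.310 + 0.220 = 0.530; P(Y=3, X ∈ {1, 4}) = 0.023 + 0.037 = 0.060.
P(Y=3 | X ∈ {1, 4}) = 0.060/0.530 = 0.113.

0.113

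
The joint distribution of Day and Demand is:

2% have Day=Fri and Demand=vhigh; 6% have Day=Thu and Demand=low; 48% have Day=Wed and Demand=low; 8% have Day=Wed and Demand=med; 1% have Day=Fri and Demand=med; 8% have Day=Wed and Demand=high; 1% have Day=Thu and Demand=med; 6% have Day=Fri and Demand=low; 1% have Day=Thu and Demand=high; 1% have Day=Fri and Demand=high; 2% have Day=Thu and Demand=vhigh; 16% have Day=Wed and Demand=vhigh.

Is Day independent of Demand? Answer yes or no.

Every cell satisfies P(Day,Demand) = P(Day)·P(Demand). For instance P(Day=Wed) = 0.80, P(Demand=low) = 0.60, and 0.80×0.60 = 0.48 matches the joint entry. So Day and Demand are independent.

yes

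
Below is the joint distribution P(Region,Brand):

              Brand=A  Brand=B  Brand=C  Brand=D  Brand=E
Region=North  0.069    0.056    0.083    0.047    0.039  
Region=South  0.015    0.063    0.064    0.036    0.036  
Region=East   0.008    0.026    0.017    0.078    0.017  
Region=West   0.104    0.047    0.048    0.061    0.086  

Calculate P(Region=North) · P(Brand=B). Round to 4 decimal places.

0.0564

P(Region=North) = 0.069 + 0.056 + 0.083 + 0.047 + 0.039 = 0.294.
P(Brand=B) = 0.056 + 0.063 + 0.026 + 0.047 = 0.192.
Product: 0.294 × 0.192 = 0.0564.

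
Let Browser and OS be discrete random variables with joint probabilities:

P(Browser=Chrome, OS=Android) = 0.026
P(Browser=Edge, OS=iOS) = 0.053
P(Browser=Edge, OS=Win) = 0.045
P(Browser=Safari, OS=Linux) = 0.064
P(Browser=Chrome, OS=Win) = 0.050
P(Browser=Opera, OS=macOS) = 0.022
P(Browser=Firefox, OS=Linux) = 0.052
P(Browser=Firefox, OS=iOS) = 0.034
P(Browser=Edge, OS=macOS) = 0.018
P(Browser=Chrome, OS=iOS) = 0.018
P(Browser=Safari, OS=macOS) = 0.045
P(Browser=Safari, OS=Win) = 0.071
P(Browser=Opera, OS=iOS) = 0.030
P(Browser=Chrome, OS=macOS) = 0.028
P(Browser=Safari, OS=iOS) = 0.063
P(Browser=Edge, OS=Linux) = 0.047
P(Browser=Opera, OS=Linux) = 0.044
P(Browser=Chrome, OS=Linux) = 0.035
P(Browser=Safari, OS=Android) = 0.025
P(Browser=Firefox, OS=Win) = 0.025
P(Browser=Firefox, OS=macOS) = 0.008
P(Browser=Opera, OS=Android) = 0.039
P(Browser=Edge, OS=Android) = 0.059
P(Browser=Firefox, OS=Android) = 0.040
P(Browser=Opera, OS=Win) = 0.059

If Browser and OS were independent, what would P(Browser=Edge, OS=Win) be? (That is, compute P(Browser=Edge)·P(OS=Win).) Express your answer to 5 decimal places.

P(Browser=Edge) = 0.045 + 0.018 + 0.047 + 0.053 + 0.059 = 0.222.
P(OS=Win) = 0.050 + 0.025 + 0.071 + 0.045 + 0.059 = 0.250.
Product: 0.222 × 0.250 = 0.05550.

0.05550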